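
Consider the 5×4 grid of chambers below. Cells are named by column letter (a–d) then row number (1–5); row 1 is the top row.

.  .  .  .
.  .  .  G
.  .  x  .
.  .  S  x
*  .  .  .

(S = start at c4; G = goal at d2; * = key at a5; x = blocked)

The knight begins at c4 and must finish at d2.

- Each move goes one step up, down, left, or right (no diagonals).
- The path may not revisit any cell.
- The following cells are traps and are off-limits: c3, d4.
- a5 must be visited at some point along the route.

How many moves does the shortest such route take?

9

Any route passes through a5 somewhere between c4 and d2. Summing Manhattan distances along the two legs (c4 → a5 → d2) gives a lower bound of 3 + 6 = 9 moves.
A route of 9 moves achieves this: c4 → c5 → b5 → a5 → a4 → a3 → a2 → b2 → c2 → d2.
Since 9 matches the lower bound, it is optimal.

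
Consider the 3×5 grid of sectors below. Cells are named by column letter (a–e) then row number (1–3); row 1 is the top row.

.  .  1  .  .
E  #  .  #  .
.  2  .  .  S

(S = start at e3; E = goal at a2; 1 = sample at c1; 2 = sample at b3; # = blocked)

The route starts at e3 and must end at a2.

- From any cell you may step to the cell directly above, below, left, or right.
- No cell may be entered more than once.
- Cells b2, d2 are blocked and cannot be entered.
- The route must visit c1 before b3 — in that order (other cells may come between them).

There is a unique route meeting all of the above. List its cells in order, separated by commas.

e3, e2, e1, d1, c1, c2, c3, b3, a3, a2

The waypoints must appear in the order c1, b3, with no cell reused.
Route from e3: 2× up (reaching e1), 2× left (reaching c1), 2× down (reaching c3), 2× left (reaching a3), up to a2 — 9 moves in all.
Check: order respected (1 at step 4, 2 at step 7).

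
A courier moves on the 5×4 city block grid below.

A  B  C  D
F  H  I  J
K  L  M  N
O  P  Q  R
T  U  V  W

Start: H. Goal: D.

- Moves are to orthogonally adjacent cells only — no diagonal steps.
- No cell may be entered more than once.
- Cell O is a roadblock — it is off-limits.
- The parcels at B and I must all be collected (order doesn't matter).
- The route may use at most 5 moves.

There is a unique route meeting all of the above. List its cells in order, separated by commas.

The 5-move cap with required stops at B, I leaves no slack for detours.
Route from H: up to B, right to C, down to I, right to J, up to D — 5 moves in all.
Check: all required cells visited; 5 ≤ 5 moves.

H, B, C, I, J, D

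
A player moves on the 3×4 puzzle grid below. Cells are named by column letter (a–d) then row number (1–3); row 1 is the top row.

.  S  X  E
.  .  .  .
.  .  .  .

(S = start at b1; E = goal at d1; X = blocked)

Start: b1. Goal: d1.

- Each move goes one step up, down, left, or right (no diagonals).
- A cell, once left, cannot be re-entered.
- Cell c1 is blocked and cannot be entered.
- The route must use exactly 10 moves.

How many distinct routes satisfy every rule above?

Need simple routes of exactly 10 moves from b1 to d1 (Manhattan distance 2, so 4 moves are spent on a detour and 4 undoing it).
Enumerating: b1 a1 a2 a3 b3 b2 c2 c3 d3 d2 d1.
That gives 1 route.

1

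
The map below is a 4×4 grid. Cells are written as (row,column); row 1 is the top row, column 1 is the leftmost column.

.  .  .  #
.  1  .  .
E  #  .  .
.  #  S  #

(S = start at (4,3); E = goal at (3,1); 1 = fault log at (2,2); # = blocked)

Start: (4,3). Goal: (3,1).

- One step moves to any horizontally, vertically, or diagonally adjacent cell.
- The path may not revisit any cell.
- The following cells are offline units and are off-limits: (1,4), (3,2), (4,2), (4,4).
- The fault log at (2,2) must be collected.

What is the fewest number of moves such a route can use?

3

Any route passes through (2,2) somewhere between (4,3) and (3,1). Summing Chebyshev distances along the two legs ((4,3) → (2,2) → (3,1)) gives a lower bound of 2 + 1 = 3 moves.
A route of 3 moves achieves this: (4,3) → (3,3) → (2,2) → (3,1).
Since 3 matches the lower bound, it is optimal.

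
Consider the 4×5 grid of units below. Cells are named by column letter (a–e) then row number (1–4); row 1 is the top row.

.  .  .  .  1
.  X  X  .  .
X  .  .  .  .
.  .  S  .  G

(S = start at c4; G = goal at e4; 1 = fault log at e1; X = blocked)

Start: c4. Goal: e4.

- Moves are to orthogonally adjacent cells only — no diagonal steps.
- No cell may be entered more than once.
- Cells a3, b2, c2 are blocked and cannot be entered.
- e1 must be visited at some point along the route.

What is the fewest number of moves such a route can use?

8

Any route passes through e1 somewhere between c4 and e4. Summing Manhattan distances along the two legs (c4 → e1 → e4) gives a lower bound of 5 + 3 = 8 moves.
A route of 8 moves achieves this: c4 → c3 → d3 → d2 → d1 → e1 → e2 → e3 → e4.
Since 8 matches the lower bound, it is optimal.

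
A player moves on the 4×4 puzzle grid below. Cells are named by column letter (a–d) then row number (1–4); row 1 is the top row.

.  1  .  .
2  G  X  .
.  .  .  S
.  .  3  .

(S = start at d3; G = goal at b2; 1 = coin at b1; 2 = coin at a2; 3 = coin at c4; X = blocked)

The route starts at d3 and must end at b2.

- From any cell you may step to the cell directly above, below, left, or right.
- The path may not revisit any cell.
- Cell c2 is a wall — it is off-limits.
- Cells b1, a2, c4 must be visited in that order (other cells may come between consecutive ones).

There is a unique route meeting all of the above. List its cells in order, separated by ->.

d3 -> d2 -> d1 -> c1 -> b1 -> a1 -> a2 -> a3 -> a4 -> b4 -> c4 -> c3 -> b3 -> b2

The waypoints must appear in the order b1, a2, c4, with no cell reused.
Route from d3: up 2 to d1, left 3 to a1, down 3 to a4, right 2 to c4, up 1 to c3, left 1 to b3, up 1 to b2 — 13 moves in all.
Check: order respected (1 at step 4, 2 at step 6, 3 at step 10).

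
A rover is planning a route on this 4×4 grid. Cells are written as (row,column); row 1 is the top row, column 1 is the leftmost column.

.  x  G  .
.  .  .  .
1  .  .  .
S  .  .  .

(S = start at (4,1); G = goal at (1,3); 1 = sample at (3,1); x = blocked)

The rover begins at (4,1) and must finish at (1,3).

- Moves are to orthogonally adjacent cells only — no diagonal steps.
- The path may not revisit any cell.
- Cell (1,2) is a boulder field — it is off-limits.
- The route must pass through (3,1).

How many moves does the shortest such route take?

5

Any route passes through (3,1) somewhere between (4,1) and (1,3). Summing Manhattan distances along the two legs ((4,1) → (3,1) → (1,3)) gives a lower bound of 1 + 4 = 5 moves.
A route of 5 moves achieves this: (4,1) → (3,1) → (2,1) → (2,2) → (2,3) → (1,3).
Since 5 matches the lower bound, it is optimal.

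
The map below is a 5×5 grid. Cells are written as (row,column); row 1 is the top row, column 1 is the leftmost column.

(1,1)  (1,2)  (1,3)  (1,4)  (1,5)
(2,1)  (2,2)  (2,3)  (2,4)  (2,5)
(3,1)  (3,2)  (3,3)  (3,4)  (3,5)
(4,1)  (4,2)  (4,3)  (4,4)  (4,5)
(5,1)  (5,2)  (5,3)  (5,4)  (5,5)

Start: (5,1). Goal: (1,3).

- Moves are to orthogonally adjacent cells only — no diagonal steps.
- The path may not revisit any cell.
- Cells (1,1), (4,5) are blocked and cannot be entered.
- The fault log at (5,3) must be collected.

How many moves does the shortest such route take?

Any route passes through (5,3) somewhere between (5,1) and (1,3). Summing Manhattan distances along the two legs ((5,1) → (5,3) → (1,3)) gives a lower bound of 2 + 4 = 6 moves.
A route of 6 moves achieves this: (5,1) → (5,2) → (5,3) → (4,3) → (3,3) → (2,3) → (1,3).
Since 6 matches the lower bound, it is optimal.

6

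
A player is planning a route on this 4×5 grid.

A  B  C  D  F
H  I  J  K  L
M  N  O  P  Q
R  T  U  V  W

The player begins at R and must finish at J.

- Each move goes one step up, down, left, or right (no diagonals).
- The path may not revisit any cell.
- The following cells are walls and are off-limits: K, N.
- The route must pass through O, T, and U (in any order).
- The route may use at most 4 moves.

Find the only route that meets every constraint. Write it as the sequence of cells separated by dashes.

Any route must reach O, T, and U and still end at J within 4 moves, so the order of the required stops is forced.
Route from R: 2× right (reaching U), 2× up (reaching J) — 4 moves in all.
Check: all required cells visited; 4 ≤ 4 moves.

R - T - U - O - J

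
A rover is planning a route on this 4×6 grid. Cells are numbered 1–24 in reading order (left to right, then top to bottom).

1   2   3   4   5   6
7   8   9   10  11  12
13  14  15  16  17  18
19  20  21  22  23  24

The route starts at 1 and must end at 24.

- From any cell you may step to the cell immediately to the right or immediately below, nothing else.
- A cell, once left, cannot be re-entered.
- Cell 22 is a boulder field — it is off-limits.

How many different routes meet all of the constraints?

A right/down-only route from 1 to 24 makes exactly 3 down-moves and 5 right-moves in some order.
With no other constraints that would be C(8,3) = 56 routes.
Subtract routes through each blocked cell (inclusion–exclusion for overlaps): − through 22: 20 → 36.
That gives 36 routes.

36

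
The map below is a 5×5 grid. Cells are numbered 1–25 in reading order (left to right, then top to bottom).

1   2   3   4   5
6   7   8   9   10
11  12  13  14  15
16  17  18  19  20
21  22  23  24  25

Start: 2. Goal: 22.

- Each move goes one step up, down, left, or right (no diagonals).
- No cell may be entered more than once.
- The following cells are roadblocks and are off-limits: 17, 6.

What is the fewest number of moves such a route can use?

The Manhattan distance from 2 to 22 is |1−5| + |2−2| = 4, so at least 4 moves are needed.
That bound ignores the blocked cells. Measuring each leg by the fewest moves that actually steer around them (2→22: 6) raises the lower bound to 6.
A route of 6 moves exists: 2 → 7 → 12 → 11 → 16 → 21 → 22.
Since 6 matches that lower bound, it is optimal.

6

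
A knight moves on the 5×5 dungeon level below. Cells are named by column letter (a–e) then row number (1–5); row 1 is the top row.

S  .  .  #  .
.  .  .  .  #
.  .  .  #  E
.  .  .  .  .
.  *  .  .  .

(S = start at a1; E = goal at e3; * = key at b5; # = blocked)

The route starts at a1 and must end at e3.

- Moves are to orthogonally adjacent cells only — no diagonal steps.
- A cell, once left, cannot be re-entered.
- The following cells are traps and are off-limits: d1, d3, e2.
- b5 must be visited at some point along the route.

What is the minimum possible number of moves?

10

Any route passes through b5 somewhere between a1 and e3. Summing Manhattan distances along the two legs (a1 → b5 → e3) gives a lower bound of 5 + 5 = 10 moves.
A route of 10 moves achieves this: a1 → a2 → a3 → a4 → a5 → b5 → b4 → c4 → d4 → e4 → e3.
Since 10 matches the lower bound, it is optimal.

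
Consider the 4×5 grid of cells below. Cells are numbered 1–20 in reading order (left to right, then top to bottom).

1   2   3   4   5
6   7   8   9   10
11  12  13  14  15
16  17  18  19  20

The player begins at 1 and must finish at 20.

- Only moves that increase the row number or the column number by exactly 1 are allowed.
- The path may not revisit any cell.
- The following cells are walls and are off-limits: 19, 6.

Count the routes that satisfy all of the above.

10

A right/down-only route from 1 to 20 makes exactly 3 down-moves and 4 right-moves in some order.
With no other constraints that would be C(7,3) = 35 routes.
Subtract routes through each blocked cell (inclusion–exclusion for overlaps): − through 6: 15 − through 19: 20 + through 6&19: 10 → 10.
That gives 10 routes.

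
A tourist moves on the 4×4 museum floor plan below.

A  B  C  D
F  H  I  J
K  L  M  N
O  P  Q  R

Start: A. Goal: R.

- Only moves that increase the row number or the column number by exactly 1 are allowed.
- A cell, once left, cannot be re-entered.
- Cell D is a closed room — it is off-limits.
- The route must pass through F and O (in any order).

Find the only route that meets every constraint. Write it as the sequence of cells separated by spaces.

Moves only go right or down, so the column and row indices never decrease.
Route from A: 3× down (reaching O), 3× right (reaching R) — 6 moves in all.
Check: all required cells visited.

A F K O P Q R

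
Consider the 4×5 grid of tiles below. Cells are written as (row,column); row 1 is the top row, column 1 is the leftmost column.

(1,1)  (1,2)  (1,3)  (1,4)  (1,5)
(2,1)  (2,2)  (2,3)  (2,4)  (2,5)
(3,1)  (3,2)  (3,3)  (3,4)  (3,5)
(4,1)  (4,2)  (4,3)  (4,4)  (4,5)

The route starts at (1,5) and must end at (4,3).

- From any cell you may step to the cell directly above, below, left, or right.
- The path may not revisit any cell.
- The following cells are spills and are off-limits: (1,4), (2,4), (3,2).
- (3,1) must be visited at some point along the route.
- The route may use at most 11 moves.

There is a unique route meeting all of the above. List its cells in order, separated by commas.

(1,5), (2,5), (3,5), (3,4), (3,3), (2,3), (2,2), (2,1), (3,1), (4,1), (4,2), (4,3)

The budget equals the shortest possible length, so every move has to be on a shortest route through the required cells.
Route from (1,5): 2× down (reaching (3,5)), 2× left (reaching (3,3)), up to (2,3), 2× left (reaching (2,1)), 2× down (reaching (4,1)), 2× right (reaching (4,3)) — 11 moves in all.
Check: all required cells visited; 11 ≤ 11 moves.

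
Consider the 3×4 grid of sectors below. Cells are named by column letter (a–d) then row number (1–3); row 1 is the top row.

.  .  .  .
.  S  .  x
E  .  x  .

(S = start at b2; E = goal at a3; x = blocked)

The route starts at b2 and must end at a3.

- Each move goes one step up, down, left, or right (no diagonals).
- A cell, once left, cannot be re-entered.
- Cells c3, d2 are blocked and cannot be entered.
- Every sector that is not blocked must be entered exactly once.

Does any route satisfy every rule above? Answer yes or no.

Cell d1 has only one open neighbour but is neither the start nor the goal, so a Hamiltonian route would have to both enter and leave it through the same neighbour — impossible without revisiting.

no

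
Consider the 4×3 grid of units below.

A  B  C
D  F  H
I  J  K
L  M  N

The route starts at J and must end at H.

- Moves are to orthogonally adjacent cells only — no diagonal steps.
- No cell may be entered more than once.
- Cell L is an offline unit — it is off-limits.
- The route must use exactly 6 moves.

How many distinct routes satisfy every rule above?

Need simple routes of exactly 6 moves from J to H (Manhattan distance 2, so 2 moves are spent on a detour and 2 undoing it).
Enumerating: J F D A B C H | J I D A B F H | J I D A B C H | J I D F B C H.
That gives 4 routes.

4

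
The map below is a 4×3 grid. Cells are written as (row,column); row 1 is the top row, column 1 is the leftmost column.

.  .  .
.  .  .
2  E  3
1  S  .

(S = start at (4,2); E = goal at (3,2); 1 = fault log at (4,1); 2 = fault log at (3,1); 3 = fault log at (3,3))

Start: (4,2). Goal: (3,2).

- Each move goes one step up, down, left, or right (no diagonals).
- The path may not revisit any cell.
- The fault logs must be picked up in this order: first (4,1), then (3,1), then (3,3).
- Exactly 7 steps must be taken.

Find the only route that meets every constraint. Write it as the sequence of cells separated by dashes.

The waypoints must appear in the order (4,1), (3,1), (3,3), with no cell reused.
Route from (4,2): left 1 to (4,1), up 2 to (2,1), right 2 to (2,3), down 1 to (3,3), left 1 to (3,2) — 7 moves in all.
Check: order respected (1 at step 1, 2 at step 2, 3 at step 6); 7 moves as required.

(4,2) - (4,1) - (3,1) - (2,1) - (2,2) - (2,3) - (3,3) - (3,2)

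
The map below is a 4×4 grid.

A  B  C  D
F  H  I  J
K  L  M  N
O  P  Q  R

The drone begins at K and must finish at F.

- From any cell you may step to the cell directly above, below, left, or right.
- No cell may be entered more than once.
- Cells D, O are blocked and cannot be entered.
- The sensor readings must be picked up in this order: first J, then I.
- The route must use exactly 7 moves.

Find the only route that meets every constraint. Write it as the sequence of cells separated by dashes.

K - L - M - N - J - I - H - F

The waypoints must appear in the order J, I, with no cell reused.
Route from K: right 3 to N, up 1 to J, left 3 to F — 7 moves in all.
Check: order respected (J at step 4, I at step 5); 7 moves as required.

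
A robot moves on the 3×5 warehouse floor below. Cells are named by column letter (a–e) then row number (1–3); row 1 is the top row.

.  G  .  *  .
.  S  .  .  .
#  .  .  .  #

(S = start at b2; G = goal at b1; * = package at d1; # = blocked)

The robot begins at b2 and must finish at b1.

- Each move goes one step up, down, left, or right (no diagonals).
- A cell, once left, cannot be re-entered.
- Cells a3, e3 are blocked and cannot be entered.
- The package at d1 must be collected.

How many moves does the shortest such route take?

5

Any route passes through d1 somewhere between b2 and b1. Summing Manhattan distances along the two legs (b2 → d1 → b1) gives a lower bound of 3 + 2 = 5 moves.
A route of 5 moves achieves this: b2 → c2 → d2 → d1 → c1 → b1.
Since 5 matches the lower bound, it is optimal.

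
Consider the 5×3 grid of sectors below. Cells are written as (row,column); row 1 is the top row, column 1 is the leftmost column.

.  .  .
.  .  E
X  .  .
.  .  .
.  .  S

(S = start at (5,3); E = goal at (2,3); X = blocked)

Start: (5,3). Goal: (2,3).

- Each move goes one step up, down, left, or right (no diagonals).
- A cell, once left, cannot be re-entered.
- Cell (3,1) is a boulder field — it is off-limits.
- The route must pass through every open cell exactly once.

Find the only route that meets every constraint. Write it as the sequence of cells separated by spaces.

(5,3) (5,2) (5,1) (4,1) (4,2) (4,3) (3,3) (3,2) (2,2) (2,1) (1,1) (1,2) (1,3) (2,3)

Need to visit all 14 open cells exactly once, starting at (5,3) and ending at (2,3).
Cell (4,1) has only two open neighbours ((5,1) and (4,2)), so the path must pass straight through it: one of those is the cell it's entered from and the other is where it exits.
Route from (5,3): left 2 to (5,1), up 1 to (4,1), right 2 to (4,3), up 1 to (3,3), left 1 to (3,2), up 1 to (2,2), left 1 to (2,1), up 1 to (1,1), right 2 to (1,3), down 1 to (2,3) — 13 moves in all.
Check: all 14 open cells covered.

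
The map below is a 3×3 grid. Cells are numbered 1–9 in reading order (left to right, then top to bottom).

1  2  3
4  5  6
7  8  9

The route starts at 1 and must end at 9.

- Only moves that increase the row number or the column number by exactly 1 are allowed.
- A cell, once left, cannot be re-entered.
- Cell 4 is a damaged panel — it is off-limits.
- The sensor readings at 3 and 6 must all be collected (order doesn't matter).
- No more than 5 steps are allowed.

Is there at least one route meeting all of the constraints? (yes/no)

One route that works: 1 → 2 → 3 → 6 → 9.

yes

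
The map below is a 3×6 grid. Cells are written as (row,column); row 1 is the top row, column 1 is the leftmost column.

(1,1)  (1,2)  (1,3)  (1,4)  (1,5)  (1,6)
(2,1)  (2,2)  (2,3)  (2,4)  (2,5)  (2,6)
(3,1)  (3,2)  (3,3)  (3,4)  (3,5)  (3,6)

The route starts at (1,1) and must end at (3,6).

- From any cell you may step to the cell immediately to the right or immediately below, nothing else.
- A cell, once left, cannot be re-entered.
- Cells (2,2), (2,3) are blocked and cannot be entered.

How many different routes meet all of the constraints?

7

A right/down-only route from (1,1) to (3,6) makes exactly 2 down-moves and 5 right-moves in some order.
With no other constraints that would be C(7,2) = 21 routes.
Subtract routes through each blocked cell (inclusion–exclusion for overlaps): − through (2,2): 10 − through (2,3): 12 + through (2,2)&(2,3): 8 → 7.
That gives 7 routes.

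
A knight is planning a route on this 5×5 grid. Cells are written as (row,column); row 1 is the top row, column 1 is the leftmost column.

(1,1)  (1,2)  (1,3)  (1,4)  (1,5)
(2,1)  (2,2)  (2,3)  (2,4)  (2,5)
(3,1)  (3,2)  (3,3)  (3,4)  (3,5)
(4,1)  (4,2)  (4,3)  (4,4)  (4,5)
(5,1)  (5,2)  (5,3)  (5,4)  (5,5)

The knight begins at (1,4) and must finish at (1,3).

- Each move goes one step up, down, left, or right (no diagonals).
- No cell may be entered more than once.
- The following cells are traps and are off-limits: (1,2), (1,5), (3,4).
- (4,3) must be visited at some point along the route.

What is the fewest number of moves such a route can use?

9

Any route passes through (4,3) somewhere between (1,4) and (1,3). Summing Manhattan distances along the two legs ((1,4) → (4,3) → (1,3)) gives a lower bound of 4 + 3 = 7 moves.
The shortest route satisfying every rule uses 9 moves: (1,4) → (2,4) → (2,5) → (3,5) → (4,5) → (4,4) → (4,3) → (3,3) → (2,3) → (1,3).
The no-revisit rule (legs can't share cells) pushes the minimum above the 7-move bound; an exhaustive check rules out every length from 7 to 8, leaving 9 as the minimum.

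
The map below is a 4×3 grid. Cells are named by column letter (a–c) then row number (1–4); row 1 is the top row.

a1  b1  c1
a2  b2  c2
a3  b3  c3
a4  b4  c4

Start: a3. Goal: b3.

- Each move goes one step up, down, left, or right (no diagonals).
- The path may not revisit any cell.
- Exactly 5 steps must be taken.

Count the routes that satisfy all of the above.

3

Need simple routes of exactly 5 moves from a3 to b3 (Manhattan distance 1, so 2 moves are spent on a detour and 2 undoing it).
Enumerating: a3 a2 a1 b1 b2 b3 | a3 a2 b2 c2 c3 b3 | a3 a4 b4 c4 c3 b3.
That gives 3 routes.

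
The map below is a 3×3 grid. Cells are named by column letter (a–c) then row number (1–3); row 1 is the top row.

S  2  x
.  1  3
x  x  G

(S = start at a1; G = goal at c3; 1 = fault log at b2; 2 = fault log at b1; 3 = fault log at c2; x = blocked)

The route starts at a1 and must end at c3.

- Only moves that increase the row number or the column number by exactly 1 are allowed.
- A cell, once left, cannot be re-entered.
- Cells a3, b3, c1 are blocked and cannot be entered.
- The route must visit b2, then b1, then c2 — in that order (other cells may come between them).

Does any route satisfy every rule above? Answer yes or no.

b1 lies above b2, so going from b2 to b1 would need an upward move — but moves only go right/down, so b2 cannot be visited before b1.

no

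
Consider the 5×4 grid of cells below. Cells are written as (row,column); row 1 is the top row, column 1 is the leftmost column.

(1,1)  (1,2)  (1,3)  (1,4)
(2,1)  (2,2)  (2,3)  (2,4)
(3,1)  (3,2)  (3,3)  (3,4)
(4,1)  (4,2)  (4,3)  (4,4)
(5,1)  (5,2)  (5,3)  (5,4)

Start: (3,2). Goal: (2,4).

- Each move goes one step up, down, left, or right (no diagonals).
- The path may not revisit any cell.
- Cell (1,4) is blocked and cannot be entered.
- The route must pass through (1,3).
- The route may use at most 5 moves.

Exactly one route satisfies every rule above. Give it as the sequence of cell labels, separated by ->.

Any route must reach (1,3) and still end at (2,4) within 5 moves, so the order of the required stops is forced.
Route from (3,2): 2× up (reaching (1,2)), right to (1,3), down to (2,3), right to (2,4) — 5 moves in all.
Check: all required cells visited; 5 ≤ 5 moves.

(3,2) -> (2,2) -> (1,2) -> (1,3) -> (2,3) -> (2,4)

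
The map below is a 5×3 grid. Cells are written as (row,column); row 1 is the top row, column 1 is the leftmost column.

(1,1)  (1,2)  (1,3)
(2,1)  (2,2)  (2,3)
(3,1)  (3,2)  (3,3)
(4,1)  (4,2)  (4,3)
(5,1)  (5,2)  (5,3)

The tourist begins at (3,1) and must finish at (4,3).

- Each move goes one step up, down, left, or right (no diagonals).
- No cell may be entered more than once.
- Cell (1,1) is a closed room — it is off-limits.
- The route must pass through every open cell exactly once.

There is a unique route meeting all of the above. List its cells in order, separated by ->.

Need to visit all 14 open cells exactly once, starting at (3,1) and ending at (4,3).
Route from (3,1): up to (2,1), right to (2,2), up to (1,2), right to (1,3), 2× down (reaching (3,3)), left to (3,2), down to (4,2), left to (4,1), down to (5,1), 2× right (reaching (5,3)), up to (4,3) — 13 moves in all.
Check: all 14 open cells covered.

(3,1) -> (2,1) -> (2,2) -> (1,2) -> (1,3) -> (2,3) -> (3,3) -> (3,2) -> (4,2) -> (4,1) -> (5,1) -> (5,2) -> (5,3) -> (4,3)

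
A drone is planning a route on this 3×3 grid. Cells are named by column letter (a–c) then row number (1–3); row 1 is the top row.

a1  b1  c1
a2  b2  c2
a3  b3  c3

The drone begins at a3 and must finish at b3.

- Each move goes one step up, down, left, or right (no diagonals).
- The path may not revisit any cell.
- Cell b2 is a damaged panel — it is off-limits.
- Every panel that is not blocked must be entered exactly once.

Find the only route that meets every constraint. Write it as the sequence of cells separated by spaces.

a3 a2 a1 b1 c1 c2 c3 b3

Need to visit all 8 open cells exactly once, starting at a3 and ending at b3.
Route from a3: 2× up (reaching a1), 2× right (reaching c1), 2× down (reaching c3), left to b3 — 7 moves in all.
Check: all 8 open cells covered.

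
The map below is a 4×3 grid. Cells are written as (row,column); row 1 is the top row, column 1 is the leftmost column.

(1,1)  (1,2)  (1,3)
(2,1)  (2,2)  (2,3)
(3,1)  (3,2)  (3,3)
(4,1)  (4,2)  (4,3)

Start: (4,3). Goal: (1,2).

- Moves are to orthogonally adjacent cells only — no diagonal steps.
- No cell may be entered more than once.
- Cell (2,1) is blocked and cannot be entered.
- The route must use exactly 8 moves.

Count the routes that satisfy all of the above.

Need simple routes of exactly 8 moves from (4,3) to (1,2) (Manhattan distance 4, so 2 moves are spent on a detour and 2 undoing it).
Enumerating: (4,3) (4,2) (4,1) (3,1) (3,2) (2,2) (2,3) (1,3) (1,2) | (4,3) (4,2) (4,1) (3,1) (3,2) (3,3) (2,3) (1,3) (1,2) | (4,3) (4,2) (4,1) (3,1) (3,2) (3,3) (2,3) (2,2) (1,2).
That gives 3 routes.

3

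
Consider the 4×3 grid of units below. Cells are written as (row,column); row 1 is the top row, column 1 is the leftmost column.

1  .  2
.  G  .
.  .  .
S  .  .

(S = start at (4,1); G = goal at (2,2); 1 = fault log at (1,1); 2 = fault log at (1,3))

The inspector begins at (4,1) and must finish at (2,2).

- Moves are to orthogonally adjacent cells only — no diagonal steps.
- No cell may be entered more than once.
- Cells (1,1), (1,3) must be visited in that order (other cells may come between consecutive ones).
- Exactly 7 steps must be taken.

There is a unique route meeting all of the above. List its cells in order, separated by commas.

(4,1), (3,1), (2,1), (1,1), (1,2), (1,3), (2,3), (2,2)

The waypoints must appear in the order (1,1), (1,3), with no cell reused.
Route from (4,1): 3× up (reaching (1,1)), 2× right (reaching (1,3)), down to (2,3), left to (2,2) — 7 moves in all.
Check: order respected (1 at step 3, 2 at step 5); 7 moves as required.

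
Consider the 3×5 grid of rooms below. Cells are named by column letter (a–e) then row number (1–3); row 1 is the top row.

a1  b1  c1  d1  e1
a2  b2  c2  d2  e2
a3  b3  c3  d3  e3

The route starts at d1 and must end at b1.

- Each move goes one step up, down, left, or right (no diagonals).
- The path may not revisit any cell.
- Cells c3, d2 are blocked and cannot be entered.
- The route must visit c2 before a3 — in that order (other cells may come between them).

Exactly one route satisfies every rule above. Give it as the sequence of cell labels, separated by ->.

The waypoints must appear in the order c2, a3, with no cell reused.
Route from d1: left to c1, down to c2, left to b2, down to b3, left to a3, 2× up (reaching a1), right to b1 — 8 moves in all.
Check: order respected (c2 at step 2, a3 at step 5).

d1 -> c1 -> c2 -> b2 -> b3 -> a3 -> a2 -> a1 -> b1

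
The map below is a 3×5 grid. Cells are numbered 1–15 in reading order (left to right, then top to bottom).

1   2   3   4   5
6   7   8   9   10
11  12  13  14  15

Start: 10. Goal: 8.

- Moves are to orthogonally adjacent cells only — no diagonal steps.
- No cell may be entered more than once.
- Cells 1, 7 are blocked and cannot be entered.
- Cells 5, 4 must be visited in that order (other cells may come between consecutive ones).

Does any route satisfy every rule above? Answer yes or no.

One route that works: 10 → 5 → 4 → 9 → 8.

yes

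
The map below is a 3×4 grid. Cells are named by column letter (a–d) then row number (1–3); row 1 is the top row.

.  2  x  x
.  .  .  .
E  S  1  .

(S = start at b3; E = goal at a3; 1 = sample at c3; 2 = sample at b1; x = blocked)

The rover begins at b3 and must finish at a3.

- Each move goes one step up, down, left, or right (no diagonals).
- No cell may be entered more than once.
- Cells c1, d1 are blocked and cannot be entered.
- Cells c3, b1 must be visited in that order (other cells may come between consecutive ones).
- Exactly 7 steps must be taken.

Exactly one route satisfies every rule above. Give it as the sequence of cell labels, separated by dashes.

The waypoints must appear in the order c3, b1, with no cell reused.
Route from b3: right to c3, up to c2, left to b2, up to b1, left to a1, 2× down (reaching a3) — 7 moves in all.
Check: order respected (1 at step 1, 2 at step 4); 7 moves as required.

b3 - c3 - c2 - b2 - b1 - a1 - a2 - a3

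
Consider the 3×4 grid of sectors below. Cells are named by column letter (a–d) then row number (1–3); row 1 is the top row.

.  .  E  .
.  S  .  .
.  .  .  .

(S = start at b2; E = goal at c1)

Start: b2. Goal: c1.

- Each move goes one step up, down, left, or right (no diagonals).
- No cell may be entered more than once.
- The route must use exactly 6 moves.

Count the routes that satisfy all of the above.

Need simple routes of exactly 6 moves from b2 to c1 (Manhattan distance 2, so 2 moves are spent on a detour and 2 undoing it).
Enumerating: b2 b3 a3 a2 a1 b1 c1 | b2 b3 c3 c2 d2 d1 c1 | b2 b3 c3 d3 d2 d1 c1 | b2 b3 c3 d3 d2 c2 c1 | b2 a2 a3 b3 c3 c2 c1 | b2 c2 c3 d3 d2 d1 c1.
That gives 6 routes.

6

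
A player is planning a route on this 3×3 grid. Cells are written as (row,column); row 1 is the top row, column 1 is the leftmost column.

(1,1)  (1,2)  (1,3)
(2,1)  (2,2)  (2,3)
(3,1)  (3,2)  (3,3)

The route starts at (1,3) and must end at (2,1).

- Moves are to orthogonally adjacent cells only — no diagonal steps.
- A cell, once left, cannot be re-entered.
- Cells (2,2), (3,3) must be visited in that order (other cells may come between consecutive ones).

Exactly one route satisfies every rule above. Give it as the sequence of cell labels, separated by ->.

(1,3) -> (1,2) -> (2,2) -> (2,3) -> (3,3) -> (3,2) -> (3,1) -> (2,1)

The waypoints must appear in the order (2,2), (3,3), with no cell reused.
Route from (1,3): left to (1,2), down to (2,2), right to (2,3), down to (3,3), 2× left (reaching (3,1)), up to (2,1) — 7 moves in all.
Check: order respected ((2,2) at step 2, (3,3) at step 4).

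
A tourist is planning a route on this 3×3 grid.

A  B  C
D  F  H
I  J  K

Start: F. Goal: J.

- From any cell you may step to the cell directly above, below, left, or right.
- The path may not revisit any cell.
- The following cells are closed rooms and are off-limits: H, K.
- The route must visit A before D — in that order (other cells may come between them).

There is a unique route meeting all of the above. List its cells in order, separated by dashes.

The waypoints must appear in the order A, D, with no cell reused.
Route from F: up 1 to B, left 1 to A, down 2 to I, right 1 to J — 5 moves in all.
Check: order respected (A at step 2, D at step 3).

F - B - A - D - I - J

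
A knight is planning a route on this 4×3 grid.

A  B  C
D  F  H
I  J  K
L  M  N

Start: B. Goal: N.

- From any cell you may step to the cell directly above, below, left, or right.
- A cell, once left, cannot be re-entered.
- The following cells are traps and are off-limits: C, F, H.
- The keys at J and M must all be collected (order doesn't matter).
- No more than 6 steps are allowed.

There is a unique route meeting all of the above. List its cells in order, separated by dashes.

Any route must reach J and M and still end at N within 6 moves, so the order of the required stops is forced.
Route from B: left 1 to A, down 2 to I, right 1 to J, down 1 to M, right 1 to N — 6 moves in all.
Check: all required cells visited; 6 ≤ 6 moves.

B - A - D - I - J - M - N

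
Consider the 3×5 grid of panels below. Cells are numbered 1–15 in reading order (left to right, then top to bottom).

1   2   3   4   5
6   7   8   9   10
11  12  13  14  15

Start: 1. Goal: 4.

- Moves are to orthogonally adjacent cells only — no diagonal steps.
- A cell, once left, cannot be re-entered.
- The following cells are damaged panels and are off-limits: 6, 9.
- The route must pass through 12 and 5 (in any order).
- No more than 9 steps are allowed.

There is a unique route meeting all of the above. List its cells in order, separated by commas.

The 9-move cap with required stops at 12, 5 leaves no slack for detours.
Route from 1: right 1 to 2, down 2 to 12, right 3 to 15, up 2 to 5, left 1 to 4 — 9 moves in all.
Check: all required cells visited; 9 ≤ 9 moves.

1, 2, 7, 12, 13, 14, 15, 10, 5, 4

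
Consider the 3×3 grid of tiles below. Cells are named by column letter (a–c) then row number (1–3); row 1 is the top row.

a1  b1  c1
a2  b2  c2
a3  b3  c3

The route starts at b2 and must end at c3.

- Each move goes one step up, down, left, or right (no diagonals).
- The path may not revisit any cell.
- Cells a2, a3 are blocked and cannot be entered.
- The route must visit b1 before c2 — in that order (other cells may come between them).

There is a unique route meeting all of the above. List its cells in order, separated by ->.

b2 -> b1 -> c1 -> c2 -> c3

The waypoints must appear in the order b1, c2, with no cell reused.
Route from b2: up 1 to b1, right 1 to c1, down 2 to c3 — 4 moves in all.
Check: order respected (b1 at step 1, c2 at step 3).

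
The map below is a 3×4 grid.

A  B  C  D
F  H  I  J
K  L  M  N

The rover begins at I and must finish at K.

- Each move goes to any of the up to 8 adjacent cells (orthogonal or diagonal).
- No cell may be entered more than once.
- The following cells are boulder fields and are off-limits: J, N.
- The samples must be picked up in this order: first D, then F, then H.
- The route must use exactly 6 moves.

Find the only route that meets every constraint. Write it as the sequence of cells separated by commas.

The waypoints must appear in the order D, F, H, with no cell reused.
Route from I: up-right to D, 2× left (reaching B), down-left to F, right to H, down-left to K — 6 moves in all.
Check: order respected (D at step 1, F at step 4, H at step 5); 6 moves as required.

I, D, C, B, F, H, K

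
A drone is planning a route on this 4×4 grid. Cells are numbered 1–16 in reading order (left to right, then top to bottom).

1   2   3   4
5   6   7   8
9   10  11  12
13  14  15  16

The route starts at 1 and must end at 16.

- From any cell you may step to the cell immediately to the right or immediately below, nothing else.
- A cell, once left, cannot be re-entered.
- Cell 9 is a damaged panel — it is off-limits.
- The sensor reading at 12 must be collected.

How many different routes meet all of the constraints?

9

A right/down-only route from 1 to 16 makes exactly 3 down-moves and 3 right-moves in some order.
With no other constraints that would be C(6,3) = 20 routes.
Split at 12 and multiply the segment counts (each segment already excludes blocked cells): 1→12: 9; 12→16: 1; product = 9.
That gives 9 routes.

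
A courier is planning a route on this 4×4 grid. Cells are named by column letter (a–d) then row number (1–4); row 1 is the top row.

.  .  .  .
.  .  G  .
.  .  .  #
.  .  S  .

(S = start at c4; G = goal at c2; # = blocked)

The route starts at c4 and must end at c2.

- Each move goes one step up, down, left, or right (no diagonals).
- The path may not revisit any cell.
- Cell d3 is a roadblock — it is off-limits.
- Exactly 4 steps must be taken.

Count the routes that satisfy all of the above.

3

Need simple routes of exactly 4 moves from c4 to c2 (Manhattan distance 2, so 1 moves are spent on a detour and 1 undoing it).
Enumerating: c4 c3 b3 b2 c2 | c4 b4 b3 b2 c2 | c4 b4 b3 c3 c2.
That gives 3 routes.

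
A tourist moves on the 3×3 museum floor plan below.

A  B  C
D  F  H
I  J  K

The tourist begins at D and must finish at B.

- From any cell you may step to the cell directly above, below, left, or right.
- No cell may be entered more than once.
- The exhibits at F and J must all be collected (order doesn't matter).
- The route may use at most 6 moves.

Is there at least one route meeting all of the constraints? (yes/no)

yes

One route that works: D → I → J → F → B.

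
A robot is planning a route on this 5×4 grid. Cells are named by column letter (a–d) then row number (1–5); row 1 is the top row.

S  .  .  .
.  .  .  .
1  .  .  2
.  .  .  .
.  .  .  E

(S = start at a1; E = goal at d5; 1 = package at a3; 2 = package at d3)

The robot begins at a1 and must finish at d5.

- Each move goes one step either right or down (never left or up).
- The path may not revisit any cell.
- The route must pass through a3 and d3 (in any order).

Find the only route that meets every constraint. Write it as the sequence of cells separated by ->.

a1 -> a2 -> a3 -> b3 -> c3 -> d3 -> d4 -> d5

Moves only go right or down, so the column and row indices never decrease.
Route from a1: 2× down (reaching a3), 3× right (reaching d3), 2× down (reaching d5) — 7 moves in all.
Check: all required cells visited.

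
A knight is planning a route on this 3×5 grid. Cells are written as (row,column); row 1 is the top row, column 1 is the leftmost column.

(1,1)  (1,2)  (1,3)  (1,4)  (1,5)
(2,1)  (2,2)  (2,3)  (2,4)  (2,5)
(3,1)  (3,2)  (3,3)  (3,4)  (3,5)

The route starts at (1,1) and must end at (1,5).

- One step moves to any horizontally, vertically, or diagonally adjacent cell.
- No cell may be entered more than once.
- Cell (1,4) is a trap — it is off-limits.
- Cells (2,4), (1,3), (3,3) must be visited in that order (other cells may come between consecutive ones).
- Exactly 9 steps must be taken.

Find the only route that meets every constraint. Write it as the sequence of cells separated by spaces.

(1,1) (1,2) (2,3) (2,4) (1,3) (2,2) (3,3) (3,4) (2,5) (1,5)

The waypoints must appear in the order (2,4), (1,3), (3,3), with no cell reused.
Route from (1,1): right to (1,2), down-right to (2,3), right to (2,4), up-left to (1,3), down-left to (2,2), down-right to (3,3), right to (3,4), up-right to (2,5), up to (1,5) — 9 moves in all.
Check: order respected ((2,4) at step 3, (1,3) at step 4, (3,3) at step 6); 9 moves as required.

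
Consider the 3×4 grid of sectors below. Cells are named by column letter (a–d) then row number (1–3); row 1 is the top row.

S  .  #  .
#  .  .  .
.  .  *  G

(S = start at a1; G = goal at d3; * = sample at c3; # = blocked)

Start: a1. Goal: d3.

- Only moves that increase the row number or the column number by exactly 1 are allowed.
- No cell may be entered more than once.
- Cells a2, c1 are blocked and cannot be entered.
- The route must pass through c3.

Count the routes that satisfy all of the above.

A right/down-only route from a1 to d3 makes exactly 2 down-moves and 3 right-moves in some order.
With no other constraints that would be C(5,2) = 10 routes.
Split at c3 and multiply the segment counts (each segment already excludes blocked cells): a1→c3: 2; c3→d3: 1; product = 2.
That gives 2 routes.

2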